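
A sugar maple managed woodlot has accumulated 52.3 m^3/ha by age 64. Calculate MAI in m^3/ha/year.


Formula: MAI = Total Volume / Stand Age
MAI = 52.3 m^3/ha / 64 years
MAI = 0.82 m^3/ha/year

0.82


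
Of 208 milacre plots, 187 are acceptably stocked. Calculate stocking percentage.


Formula: Stocking % = stocked plots / total plots * 100
Stocking = 187 / 208 * 100
Stocking = 0.899 * 100 = 89.9%

89.9


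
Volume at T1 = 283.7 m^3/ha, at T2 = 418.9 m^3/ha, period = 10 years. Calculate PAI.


Formula: PAI = (V_T2 - V_T1) / (T2 - T1)
Volume increment = 418.9 - 283.7 = 135.2 m^3/ha
PAI = 135.2 / 10 = 13.52 m^3/ha/year

13.52


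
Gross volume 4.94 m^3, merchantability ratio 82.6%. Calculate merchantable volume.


Formula: MV = V_total * (merchantable_pct / 100)
Merchantable fraction = 82.6% / 100 = 0.826
MV = 4.94 m^3 * 0.826 = 4.08 m^3

4.08


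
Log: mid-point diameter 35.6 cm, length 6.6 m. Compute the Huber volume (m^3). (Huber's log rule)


Huber: V = Am * L,  Am = pi*(Dm/200)^2
Am = pi*(35.6/200)^2 = 0.099538 m^2
V = 0.099538*6.6 = 0.657 m^3

0.657


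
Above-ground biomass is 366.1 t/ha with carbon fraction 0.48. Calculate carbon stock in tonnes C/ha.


Formula: Carbon Stock = Biomass * Carbon Fraction
C = 366.1 t/ha * 0.48
C = 175.7 t C/ha

175.7


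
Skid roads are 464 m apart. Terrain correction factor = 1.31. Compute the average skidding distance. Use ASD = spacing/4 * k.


Formula: ASD = (spacing / 4) * correction
Uncorrected distance = spacing / 4 = 464 / 4 = 116 m
ASD = 116 * 1.31 = 152 m

152


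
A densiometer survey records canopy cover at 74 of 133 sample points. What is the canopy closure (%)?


Formula: Canopy closure = covered points / total points * 100
Closure = 74 / 133 * 100
Closure = 0.5564 * 100 = 55.6%

55.6


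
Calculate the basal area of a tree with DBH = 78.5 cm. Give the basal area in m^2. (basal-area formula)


Formula: BA = pi * (DBH/2)^2 / 10000  (cm^2 to m^2)
Radius = DBH/2 = 78.5/2 = 39.25 cm
BA = pi * 39.25^2 / 10000
   = 4839.8198 cm^2 / 10000
   = 0.484 m^2

0.484


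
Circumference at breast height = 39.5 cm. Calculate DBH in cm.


Formula: DBH = C / pi
DBH = 39.5 / pi
pi = 3.14159...
DBH = 12.6 cm

12.6


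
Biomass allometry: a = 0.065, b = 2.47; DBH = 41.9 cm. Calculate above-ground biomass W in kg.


Formula: W = a * DBH^b  (allometric power law)
DBH^b = 41.9^2.47 = 10159.4135
W = 0.065 * 10159.4135 = 660.4 kg

660.4


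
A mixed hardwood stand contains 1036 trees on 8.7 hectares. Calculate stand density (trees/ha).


Formula: Stand Density = N_trees / Area_ha
Density = 1036 trees / 8.7 ha
Density = 119 trees/ha

119


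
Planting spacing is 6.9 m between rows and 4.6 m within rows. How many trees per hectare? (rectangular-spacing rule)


Formula: TPH = 10000 m^2/ha / (spacing_x * spacing_y)
Area per tree = 6.9 m * 4.6 m = 31.74 m^2
TPH = 10000 / 31.74 = 315 trees/ha

315


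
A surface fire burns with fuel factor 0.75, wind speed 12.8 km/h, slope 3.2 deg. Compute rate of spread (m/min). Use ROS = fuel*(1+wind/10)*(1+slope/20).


Formula: ROS = fuel * (1 + wind/10) * (1 + slope/20)
Wind factor = 1 + 12.8/10 = 2.28
Slope factor = 1 + 3.2/20 = 1.16
ROS = 0.75 * 2.28 * 1.16 = 1.98 m/min

1.98


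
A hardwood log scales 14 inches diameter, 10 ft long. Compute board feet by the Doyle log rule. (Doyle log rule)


Doyle: BF = (D - 4)^2 * L / 16
Adjusted diameter = 14 - 4 = 10 in
(D-4)^2 = 10^2 = 100
BF = 100 * 10 / 16 = 63 BF

63


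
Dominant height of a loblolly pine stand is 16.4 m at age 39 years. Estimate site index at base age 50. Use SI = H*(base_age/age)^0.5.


Formula: SI = H_dom * (base_age / age)^0.5
Age ratio = 50 / 39 = 1.28205
sqrt(age_ratio) = 1.13228
SI = 16.4 * 1.13228 = 18.6 m

18.6


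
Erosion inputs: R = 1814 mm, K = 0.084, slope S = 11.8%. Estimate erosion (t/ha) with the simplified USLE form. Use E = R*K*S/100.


Formula: E = R * K * S / 100  (simplified USLE)
R * K = 1814 * 0.084 = 152.376
E = 152.376 * 11.8 / 100 = 17.98 t/ha

17.98


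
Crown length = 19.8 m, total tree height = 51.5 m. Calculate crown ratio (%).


Formula: Crown Ratio = (Crown Length / Total Height) * 100
CR = (19.8 m / 51.5 m) * 100
CR = 0.3845 * 100 = 38.4%

38.4


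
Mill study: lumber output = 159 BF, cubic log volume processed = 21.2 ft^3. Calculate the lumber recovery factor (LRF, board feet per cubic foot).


Formula: LRF = Lumber Output (BF) / Log Input (ft^3)
LRF = 159 BF / 21.2 ft^3
LRF = 7.5 BF/ft^3

7.5


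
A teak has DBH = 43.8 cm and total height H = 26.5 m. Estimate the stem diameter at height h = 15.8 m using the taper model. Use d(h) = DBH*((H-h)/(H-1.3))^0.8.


Taper: d(h) = DBH * ((H - h) / (H - 1.3))^0.8
Numerator = H - h = 26.5 - 15.8 = 10.7 m
Denominator = H - 1.3 = 26.5 - 1.3 = 25.2 m
Ratio = 10.7 / 25.2 = 0.4246
d = 43.8 * 0.4246^0.8 = 22.1 cm

22.1


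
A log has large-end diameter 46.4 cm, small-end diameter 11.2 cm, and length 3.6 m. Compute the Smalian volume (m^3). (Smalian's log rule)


Smalian: V = (A1 + A2)/2 * L,  A = pi*(D/200)^2
A1 = pi*(46.4/200)^2 = 0.169093 m^2
A2 = pi*(11.2/200)^2 = 0.009852 m^2
V = (0.169093+0.009852)/2*3.6 = 0.3221 m^3

0.3221


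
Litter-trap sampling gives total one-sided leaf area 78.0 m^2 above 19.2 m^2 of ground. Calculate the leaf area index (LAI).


Formula: LAI = total leaf area / ground area  (dimensionless)
LAI = 78.0 m^2 / 19.2 m^2
LAI = 4.06

4.06


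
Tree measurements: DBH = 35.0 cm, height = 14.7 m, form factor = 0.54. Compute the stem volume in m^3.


Formula: V = pi * (DBH/200)^2 * H * ff
Radius = DBH/200 = 35.0/200 = 0.175 m
Radius^2 = 0.175^2 = 0.030625 m^2
V = pi * 0.030625 * 14.7 * 0.54
V = 0.764 m^3

0.764


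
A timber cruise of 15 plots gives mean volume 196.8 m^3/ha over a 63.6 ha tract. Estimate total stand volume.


Formula: Total Volume = Mean Volume per ha * Total Area
Total Volume = 196.8 m^3/ha * 63.6 ha
Total Volume = 12516 m^3

12516


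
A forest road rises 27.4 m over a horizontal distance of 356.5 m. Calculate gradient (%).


Formula: Gradient = rise / run * 100
Gradient = 27.4 / 356.5 * 100 = 7.7%

7.7


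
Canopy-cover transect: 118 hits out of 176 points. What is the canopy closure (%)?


Formula: Canopy closure = covered points / total points * 100
Closure = 118 / 176 * 100
Closure = 0.6705 * 100 = 67.0%

67.0


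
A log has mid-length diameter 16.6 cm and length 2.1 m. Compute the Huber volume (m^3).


Huber: V = Am * L,  Am = pi*(Dm/200)^2
Am = pi*(16.6/200)^2 = 0.021642 m^2
V = 0.021642*2.1 = 0.0454 m^3

0.0454


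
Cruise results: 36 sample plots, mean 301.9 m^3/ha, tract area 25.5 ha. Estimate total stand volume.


Formula: Total Volume = Mean Volume per ha * Total Area
Total Volume = 301.9 m^3/ha * 25.5 ha
Total Volume = 7698 m^3

7698


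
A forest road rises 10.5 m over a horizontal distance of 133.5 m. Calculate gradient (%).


Formula: Gradient = rise / run * 100
Gradient = 10.5 / 133.5 * 100 = 7.9%

7.9


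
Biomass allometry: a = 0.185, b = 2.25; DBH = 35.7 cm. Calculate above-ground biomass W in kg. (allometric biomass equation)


Formula: W = a * DBH^b  (allometric power law)
DBH^b = 35.7^2.25 = 3115.3259
W = 0.185 * 3115.3259 = 576.3 kg

576.3


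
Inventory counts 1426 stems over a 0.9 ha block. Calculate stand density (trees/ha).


Formula: Stand Density = N_trees / Area_ha
Density = 1426 trees / 0.9 ha
Density = 1584 trees/ha

1584


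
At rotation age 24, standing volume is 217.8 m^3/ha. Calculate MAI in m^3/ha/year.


Formula: MAI = Total Volume / Stand Age
MAI = 217.8 m^3/ha / 24 years
MAI = 9.08 m^3/ha/year

9.08


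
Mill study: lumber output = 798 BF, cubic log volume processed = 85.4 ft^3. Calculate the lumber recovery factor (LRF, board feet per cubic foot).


Formula: LRF = Lumber Output (BF) / Log Input (ft^3)
LRF = 798 BF / 85.4 ft^3
LRF = 9.34 BF/ft^3

9.34


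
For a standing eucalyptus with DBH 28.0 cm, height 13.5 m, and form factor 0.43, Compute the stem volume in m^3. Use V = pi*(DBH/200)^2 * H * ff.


Formula: V = pi * (DBH/200)^2 * H * ff
Radius = DBH/200 = 28.0/200 = 0.14 m
Radius^2 = 0.14^2 = 0.0196 m^2
V = pi * 0.0196 * 13.5 * 0.43
V = 0.357 m^3

0.357


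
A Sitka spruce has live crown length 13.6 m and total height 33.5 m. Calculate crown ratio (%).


Formula: Crown Ratio = (Crown Length / Total Height) * 100
CR = (13.6 m / 33.5 m) * 100
CR = 0.406 * 100 = 40.6%

40.6


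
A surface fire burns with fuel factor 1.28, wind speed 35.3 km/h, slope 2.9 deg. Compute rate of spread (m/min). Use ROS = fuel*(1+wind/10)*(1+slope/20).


Formula: ROS = fuel * (1 + wind/10) * (1 + slope/20)
Wind factor = 1 + 35.3/10 = 4.53
Slope factor = 1 + 2.9/20 = 1.145
ROS = 1.28 * 4.53 * 1.145 = 6.64 m/min

6.64


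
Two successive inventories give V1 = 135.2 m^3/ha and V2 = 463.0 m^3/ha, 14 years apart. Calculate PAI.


Formula: PAI = (V_T2 - V_T1) / (T2 - T1)
Volume increment = 463.0 - 135.2 = 327.8 m^3/ha
PAI = 327.8 / 14 = 23.41 m^3/ha/year

23.41


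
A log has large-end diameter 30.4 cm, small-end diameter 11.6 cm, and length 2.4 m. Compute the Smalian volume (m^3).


Smalian: V = (A1 + A2)/2 * L,  A = pi*(D/200)^2
A1 = pi*(30.4/200)^2 = 0.072583 m^2
A2 = pi*(11.6/200)^2 = 0.010568 m^2
V = (0.072583+0.010568)/2*2.4 = 0.0998 m^3

0.0998


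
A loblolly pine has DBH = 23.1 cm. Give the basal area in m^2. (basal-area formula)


Formula: BA = pi * (DBH/2)^2 / 10000  (cm^2 to m^2)
Radius = DBH/2 = 23.1/2 = 11.55 cm
BA = pi * 11.55^2 / 10000
   = 419.0963 cm^2 / 10000
   = 0.0419 m^2

0.0419


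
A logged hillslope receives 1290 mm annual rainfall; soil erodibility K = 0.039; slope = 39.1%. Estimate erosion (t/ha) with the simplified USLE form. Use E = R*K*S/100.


Formula: E = R * K * S / 100  (simplified USLE)
R * K = 1290 * 0.039 = 50.31
E = 50.31 * 39.1 / 100 = 19.67 t/ha

19.67


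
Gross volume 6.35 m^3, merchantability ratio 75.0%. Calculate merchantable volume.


Formula: MV = V_total * (merchantable_pct / 100)
Merchantable fraction = 75.0% / 100 = 0.75
MV = 6.35 m^3 * 0.75 = 4.763 m^3

4.763


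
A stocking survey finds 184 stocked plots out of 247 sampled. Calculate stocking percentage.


Formula: Stocking % = stocked plots / total plots * 100
Stocking = 184 / 247 * 100
Stocking = 0.7449 * 100 = 74.5%

74.5


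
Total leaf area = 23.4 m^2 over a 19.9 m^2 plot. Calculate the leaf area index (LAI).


Formula: LAI = total leaf area / ground area  (dimensionless)
LAI = 23.4 m^2 / 19.9 m^2
LAI = 1.18

1.18


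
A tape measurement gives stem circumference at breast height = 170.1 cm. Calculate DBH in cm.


Formula: DBH = C / pi
DBH = 170.1 / pi
pi = 3.14159...
DBH = 54.1 cm

54.1


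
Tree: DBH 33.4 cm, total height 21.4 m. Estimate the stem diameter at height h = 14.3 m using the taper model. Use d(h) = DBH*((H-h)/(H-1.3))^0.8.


Taper: d(h) = DBH * ((H - h) / (H - 1.3))^0.8
Numerator = H - h = 21.4 - 14.3 = 7.1 m
Denominator = H - 1.3 = 21.4 - 1.3 = 20.1 m
Ratio = 7.1 / 20.1 = 0.35323
d = 33.4 * 0.35323^0.8 = 14.5 cm

14.5


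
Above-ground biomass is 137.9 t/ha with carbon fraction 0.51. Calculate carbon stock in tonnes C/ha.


Formula: Carbon Stock = Biomass * Carbon Fraction
C = 137.9 t/ha * 0.51
C = 70.3 t C/ha

70.3


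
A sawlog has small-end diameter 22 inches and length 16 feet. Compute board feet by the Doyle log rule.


Doyle: BF = (D - 4)^2 * L / 16
Adjusted diameter = 22 - 4 = 18 in
(D-4)^2 = 18^2 = 324
BF = 324 * 16 / 16 = 324 BF

324


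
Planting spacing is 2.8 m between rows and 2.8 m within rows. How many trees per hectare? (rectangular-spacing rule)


Formula: TPH = 10000 m^2/ha / (spacing_x * spacing_y)
Area per tree = 2.8 m * 2.8 m = 7.84 m^2
TPH = 10000 / 7.84 = 1276 trees/ha

1276


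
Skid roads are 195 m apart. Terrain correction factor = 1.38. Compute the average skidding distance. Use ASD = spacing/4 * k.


Formula: ASD = (spacing / 4) * correction
Uncorrected distance = spacing / 4 = 195 / 4 = 48.75 m
ASD = 48.75 * 1.38 = 67 m

67


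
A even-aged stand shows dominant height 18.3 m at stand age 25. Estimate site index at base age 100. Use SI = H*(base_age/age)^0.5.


Formula: SI = H_dom * (base_age / age)^0.5
Age ratio = 100 / 25 = 4.0
sqrt(age_ratio) = 2.0
SI = 18.3 * 2.0 = 36.6 m

36.6


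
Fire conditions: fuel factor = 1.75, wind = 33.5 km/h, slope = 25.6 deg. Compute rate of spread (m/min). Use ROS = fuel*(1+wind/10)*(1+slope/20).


Formula: ROS = fuel * (1 + wind/10) * (1 + slope/20)
Wind factor = 1 + 33.5/10 = 4.35
Slope factor = 1 + 25.6/20 = 2.28
ROS = 1.75 * 4.35 * 2.28 = 17.36 m/min

17.36


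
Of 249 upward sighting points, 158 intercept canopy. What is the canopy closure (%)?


Formula: Canopy closure = covered points / total points * 100
Closure = 158 / 249 * 100
Closure = 0.6345 * 100 = 63.5%

63.5


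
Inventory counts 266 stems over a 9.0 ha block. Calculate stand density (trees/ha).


Formula: Stand Density = N_trees / Area_ha
Density = 266 trees / 9.0 ha
Density = 30 trees/ha

30


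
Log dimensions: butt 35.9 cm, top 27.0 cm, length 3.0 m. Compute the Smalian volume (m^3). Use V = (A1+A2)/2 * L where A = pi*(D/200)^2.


Smalian: V = (A1 + A2)/2 * L,  A = pi*(D/200)^2
A1 = pi*(35.9/200)^2 = 0.101223 m^2
A2 = pi*(27.0/200)^2 = 0.057256 m^2
V = (0.101223+0.057256)/2*3.0 = 0.2377 m^3

0.2377


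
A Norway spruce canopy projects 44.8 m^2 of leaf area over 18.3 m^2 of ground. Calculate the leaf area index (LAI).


Formula: LAI = total leaf area / ground area  (dimensionless)
LAI = 44.8 m^2 / 18.3 m^2
LAI = 2.45

2.45


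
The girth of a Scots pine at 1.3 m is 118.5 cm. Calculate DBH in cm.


Formula: DBH = C / pi
DBH = 118.5 / pi
pi = 3.14159...
DBH = 37.7 cm

37.7


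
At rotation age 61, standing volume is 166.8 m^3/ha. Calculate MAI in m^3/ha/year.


Formula: MAI = Total Volume / Stand Age
MAI = 166.8 m^3/ha / 61 years
MAI = 2.73 m^3/ha/year

2.73


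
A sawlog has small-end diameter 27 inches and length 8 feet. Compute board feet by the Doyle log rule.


Doyle: BF = (D - 4)^2 * L / 16
Adjusted diameter = 27 - 4 = 23 in
(D-4)^2 = 23^2 = 529
BF = 529 * 8 / 16 = 265 BF

265


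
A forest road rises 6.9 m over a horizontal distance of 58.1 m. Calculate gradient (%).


Formula: Gradient = rise / run * 100
Gradient = 6.9 / 58.1 * 100 = 11.9%

11.9


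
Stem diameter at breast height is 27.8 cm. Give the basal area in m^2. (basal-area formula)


Formula: BA = pi * (DBH/2)^2 / 10000  (cm^2 to m^2)
Radius = DBH/2 = 27.8/2 = 13.9 cm
BA = pi * 13.9^2 / 10000
   = 606.9871 cm^2 / 10000
   = 0.0607 m^2

0.0607


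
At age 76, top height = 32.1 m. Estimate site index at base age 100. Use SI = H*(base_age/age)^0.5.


Formula: SI = H_dom * (base_age / age)^0.5
Age ratio = 100 / 76 = 1.31579
sqrt(age_ratio) = 1.14708
SI = 32.1 * 1.14708 = 36.8 m

36.8


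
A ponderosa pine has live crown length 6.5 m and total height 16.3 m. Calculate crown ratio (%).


Formula: Crown Ratio = (Crown Length / Total Height) * 100
CR = (6.5 m / 16.3 m) * 100
CR = 0.3988 * 100 = 39.9%

39.9


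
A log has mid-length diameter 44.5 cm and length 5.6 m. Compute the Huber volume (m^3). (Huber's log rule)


Huber: V = Am * L,  Am = pi*(Dm/200)^2
Am = pi*(44.5/200)^2 = 0.155528 m^2
V = 0.155528*5.6 = 0.871 m^3

0.871


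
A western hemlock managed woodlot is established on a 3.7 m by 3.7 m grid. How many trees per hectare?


Formula: TPH = 10000 m^2/ha / (spacing_x * spacing_y)
Area per tree = 3.7 m * 3.7 m = 13.69 m^2
TPH = 10000 / 13.69 = 730 trees/ha

730


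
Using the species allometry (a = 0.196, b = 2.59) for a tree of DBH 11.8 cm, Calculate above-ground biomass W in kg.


Formula: W = a * DBH^b  (allometric power law)
DBH^b = 11.8^2.59 = 597.2751
W = 0.196 * 597.2751 = 117.1 kg

117.1


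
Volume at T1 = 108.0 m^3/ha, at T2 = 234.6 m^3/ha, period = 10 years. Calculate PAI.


Formula: PAI = (V_T2 - V_T1) / (T2 - T1)
Volume increment = 234.6 - 108.0 = 126.6 m^3/ha
PAI = 126.6 / 10 = 12.66 m^3/ha/year

12.66


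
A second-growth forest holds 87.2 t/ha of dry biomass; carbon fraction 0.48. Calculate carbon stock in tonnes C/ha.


Formula: Carbon Stock = Biomass * Carbon Fraction
C = 87.2 t/ha * 0.48
C = 41.9 t C/ha

41.9


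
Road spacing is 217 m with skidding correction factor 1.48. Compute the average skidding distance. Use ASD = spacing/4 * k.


Formula: ASD = (spacing / 4) * correction
Uncorrected distance = spacing / 4 = 217 / 4 = 54.25 m
ASD = 54.25 * 1.48 = 80 m

80


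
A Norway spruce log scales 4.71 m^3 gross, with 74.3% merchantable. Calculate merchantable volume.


Formula: MV = V_total * (merchantable_pct / 100)
Merchantable fraction = 74.3% / 100 = 0.743
MV = 4.71 m^3 * 0.743 = 3.5 m^3

3.5


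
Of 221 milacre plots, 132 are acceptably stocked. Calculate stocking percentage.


Formula: Stocking % = stocked plots / total plots * 100
Stocking = 132 / 221 * 100
Stocking = 0.5973 * 100 = 59.7%

59.7


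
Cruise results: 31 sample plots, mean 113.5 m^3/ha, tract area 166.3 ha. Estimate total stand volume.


Formula: Total Volume = Mean Volume per ha * Total Area
Total Volume = 113.5 m^3/ha * 166.3 ha
Total Volume = 18875 m^3

18875


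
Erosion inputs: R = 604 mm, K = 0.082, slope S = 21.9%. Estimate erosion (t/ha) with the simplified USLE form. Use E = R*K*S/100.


Formula: E = R * K * S / 100  (simplified USLE)
R * K = 604 * 0.082 = 49.528
E = 49.528 * 21.9 / 100 = 10.85 t/ha

10.85


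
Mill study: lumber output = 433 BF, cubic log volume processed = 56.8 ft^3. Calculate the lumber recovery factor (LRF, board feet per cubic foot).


Formula: LRF = Lumber Output (BF) / Log Input (ft^3)
LRF = 433 BF / 56.8 ft^3
LRF = 7.62 BF/ft^3

7.62


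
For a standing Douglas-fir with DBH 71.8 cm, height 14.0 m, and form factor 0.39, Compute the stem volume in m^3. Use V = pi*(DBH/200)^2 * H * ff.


Formula: V = pi * (DBH/200)^2 * H * ff
Radius = DBH/200 = 71.8/200 = 0.359 m
Radius^2 = 0.359^2 = 0.128881 m^2
V = pi * 0.128881 * 14.0 * 0.39
V = 2.211 m^3

2.211


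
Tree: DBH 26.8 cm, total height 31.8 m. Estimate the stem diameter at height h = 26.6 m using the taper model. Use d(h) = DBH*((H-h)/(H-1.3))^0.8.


Taper: d(h) = DBH * ((H - h) / (H - 1.3))^0.8
Numerator = H - h = 31.8 - 26.6 = 5.2 m
Denominator = H - 1.3 = 31.8 - 1.3 = 30.5 m
Ratio = 5.2 / 30.5 = 0.17049
d = 26.8 * 0.17049^0.8 = 6.5 cm

6.5


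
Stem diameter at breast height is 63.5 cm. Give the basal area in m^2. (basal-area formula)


Formula: BA = pi * (DBH/2)^2 / 10000  (cm^2 to m^2)
Radius = DBH/2 = 63.5/2 = 31.75 cm
BA = pi * 31.75^2 / 10000
   = 3166.9217 cm^2 / 10000
   = 0.3167 m^2

0.3167


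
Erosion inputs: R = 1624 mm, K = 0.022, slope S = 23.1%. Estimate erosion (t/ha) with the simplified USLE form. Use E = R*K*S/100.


Formula: E = R * K * S / 100  (simplified USLE)
R * K = 1624 * 0.022 = 35.728
E = 35.728 * 23.1 / 100 = 8.25 t/ha

8.25


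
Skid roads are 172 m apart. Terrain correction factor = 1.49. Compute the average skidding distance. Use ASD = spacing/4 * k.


Formula: ASD = (spacing / 4) * correction
Uncorrected distance = spacing / 4 = 172 / 4 = 43 m
ASD = 43 * 1.49 = 64 m

64


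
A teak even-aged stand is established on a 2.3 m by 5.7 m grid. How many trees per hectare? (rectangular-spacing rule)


Formula: TPH = 10000 m^2/ha / (spacing_x * spacing_y)
Area per tree = 2.3 m * 5.7 m = 13.11 m^2
TPH = 10000 / 13.11 = 763 trees/ha

763


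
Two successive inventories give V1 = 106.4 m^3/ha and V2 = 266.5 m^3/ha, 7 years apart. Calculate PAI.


Formula: PAI = (V_T2 - V_T1) / (T2 - T1)
Volume increment = 266.5 - 106.4 = 160.1 m^3/ha
PAI = 160.1 / 7 = 22.87 m^3/ha/year

22.87


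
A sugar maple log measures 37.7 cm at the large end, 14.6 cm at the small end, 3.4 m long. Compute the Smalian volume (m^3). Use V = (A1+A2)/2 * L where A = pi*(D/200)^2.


Smalian: V = (A1 + A2)/2 * L,  A = pi*(D/200)^2
A1 = pi*(37.7/200)^2 = 0.111628 m^2
A2 = pi*(14.6/200)^2 = 0.016742 m^2
V = (0.111628+0.016742)/2*3.4 = 0.2182 m^3

0.2182


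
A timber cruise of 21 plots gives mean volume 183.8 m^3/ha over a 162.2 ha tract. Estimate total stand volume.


Formula: Total Volume = Mean Volume per ha * Total Area
Total Volume = 183.8 m^3/ha * 162.2 ha
Total Volume = 29812 m^3

29812


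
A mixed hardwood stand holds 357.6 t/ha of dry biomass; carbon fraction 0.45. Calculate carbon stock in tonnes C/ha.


Formula: Carbon Stock = Biomass * Carbon Fraction
C = 357.6 t/ha * 0.45
C = 160.9 t C/ha

160.9


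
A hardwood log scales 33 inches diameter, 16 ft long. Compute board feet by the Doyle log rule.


Doyle: BF = (D - 4)^2 * L / 16
Adjusted diameter = 33 - 4 = 29 in
(D-4)^2 = 29^2 = 841
BF = 841 * 16 / 16 = 841 BF

841


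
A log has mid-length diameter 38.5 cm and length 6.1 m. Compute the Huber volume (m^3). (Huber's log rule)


Huber: V = Am * L,  Am = pi*(Dm/200)^2
Am = pi*(38.5/200)^2 = 0.116416 m^2
V = 0.116416*6.1 = 0.7101 m^3

0.7101


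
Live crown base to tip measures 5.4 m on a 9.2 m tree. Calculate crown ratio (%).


Formula: Crown Ratio = (Crown Length / Total Height) * 100
CR = (5.4 m / 9.2 m) * 100
CR = 0.587 * 100 = 58.7%

58.7


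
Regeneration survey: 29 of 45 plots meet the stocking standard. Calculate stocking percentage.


Formula: Stocking % = stocked plots / total plots * 100
Stocking = 29 / 45 * 100
Stocking = 0.6444 * 100 = 64.4%

64.4


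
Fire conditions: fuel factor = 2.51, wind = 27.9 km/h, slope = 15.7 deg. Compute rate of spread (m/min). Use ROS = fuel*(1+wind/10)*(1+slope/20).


Formula: ROS = fuel * (1 + wind/10) * (1 + slope/20)
Wind factor = 1 + 27.9/10 = 3.79
Slope factor = 1 + 15.7/20 = 1.785
ROS = 2.51 * 3.79 * 1.785 = 16.98 m/min

16.98


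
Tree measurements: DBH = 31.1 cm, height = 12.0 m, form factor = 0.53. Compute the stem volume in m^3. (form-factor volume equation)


Formula: V = pi * (DBH/200)^2 * H * ff
Radius = DBH/200 = 31.1/200 = 0.1555 m
Radius^2 = 0.1555^2 = 0.02418025 m^2
V = pi * 0.02418025 * 12.0 * 0.53
V = 0.483 m^3

0.483


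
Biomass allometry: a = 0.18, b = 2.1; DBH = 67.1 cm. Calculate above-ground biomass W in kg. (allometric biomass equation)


Formula: W = a * DBH^b  (allometric power law)
DBH^b = 67.1^2.1 = 6856.7339
W = 0.18 * 6856.7339 = 1234.2 kg

1234.2


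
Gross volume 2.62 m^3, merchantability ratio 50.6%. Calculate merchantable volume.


Formula: MV = V_total * (merchantable_pct / 100)
Merchantable fraction = 50.6% / 100 = 0.506
MV = 2.62 m^3 * 0.506 = 1.326 m^3

1.326


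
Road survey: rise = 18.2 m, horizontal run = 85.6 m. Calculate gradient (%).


Formula: Gradient = rise / run * 100
Gradient = 18.2 / 85.6 * 100 = 21.3%

21.3


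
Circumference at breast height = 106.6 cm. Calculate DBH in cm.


Formula: DBH = C / pi
DBH = 106.6 / pi
pi = 3.14159...
DBH = 33.9 cm

33.9


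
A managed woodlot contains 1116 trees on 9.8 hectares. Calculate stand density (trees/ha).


Formula: Stand Density = N_trees / Area_ha
Density = 1116 trees / 9.8 ha
Density = 114 trees/ha

114


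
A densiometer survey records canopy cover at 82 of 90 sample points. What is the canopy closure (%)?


Formula: Canopy closure = covered points / total points * 100
Closure = 82 / 90 * 100
Closure = 0.9111 * 100 = 91.1%

91.1


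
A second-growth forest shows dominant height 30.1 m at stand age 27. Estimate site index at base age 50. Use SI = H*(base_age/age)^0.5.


Formula: SI = H_dom * (base_age / age)^0.5
Age ratio = 50 / 27 = 1.85185
sqrt(age_ratio) = 1.36083
SI = 30.1 * 1.36083 = 41.0 m

41.0


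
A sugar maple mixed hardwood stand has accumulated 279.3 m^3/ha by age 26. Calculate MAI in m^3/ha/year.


Formula: MAI = Total Volume / Stand Age
MAI = 279.3 m^3/ha / 26 years
MAI = 10.74 m^3/ha/year

10.74


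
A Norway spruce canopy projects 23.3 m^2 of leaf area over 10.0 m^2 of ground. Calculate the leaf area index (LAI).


Formula: LAI = total leaf area / ground area  (dimensionless)
LAI = 23.3 m^2 / 10.0 m^2
LAI = 2.33

2.33


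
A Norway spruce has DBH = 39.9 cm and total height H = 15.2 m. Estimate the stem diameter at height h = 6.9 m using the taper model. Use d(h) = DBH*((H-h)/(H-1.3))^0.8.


Taper: d(h) = DBH * ((H - h) / (H - 1.3))^0.8
Numerator = H - h = 15.2 - 6.9 = 8.3 m
Denominator = H - 1.3 = 15.2 - 1.3 = 13.9 m
Ratio = 8.3 / 13.9 = 0.59712
d = 39.9 * 0.59712^0.8 = 26.4 cm

26.4


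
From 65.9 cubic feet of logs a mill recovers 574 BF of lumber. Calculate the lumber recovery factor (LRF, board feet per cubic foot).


Formula: LRF = Lumber Output (BF) / Log Input (ft^3)
LRF = 574 BF / 65.9 ft^3
LRF = 8.71 BF/ft^3

8.71


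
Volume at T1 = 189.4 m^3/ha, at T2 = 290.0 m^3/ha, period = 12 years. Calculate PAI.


Formula: PAI = (V_T2 - V_T1) / (T2 - T1)
Volume increment = 290.0 - 189.4 = 100.6 m^3/ha
PAI = 100.6 / 12 = 8.38 m^3/ha/year

8.38


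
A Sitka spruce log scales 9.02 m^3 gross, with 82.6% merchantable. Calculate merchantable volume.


Formula: MV = V_total * (merchantable_pct / 100)
Merchantable fraction = 82.6% / 100 = 0.826
MV = 9.02 m^3 * 0.826 = 7.451 m^3

7.451


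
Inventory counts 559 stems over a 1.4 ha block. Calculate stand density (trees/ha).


Formula: Stand Density = N_trees / Area_ha
Density = 559 trees / 1.4 ha
Density = 399 trees/ha

399


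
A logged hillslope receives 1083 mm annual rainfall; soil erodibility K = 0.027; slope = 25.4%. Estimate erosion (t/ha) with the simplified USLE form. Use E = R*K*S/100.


Formula: E = R * K * S / 100  (simplified USLE)
R * K = 1083 * 0.027 = 29.241
E = 29.241 * 25.4 / 100 = 7.43 t/ha

7.43


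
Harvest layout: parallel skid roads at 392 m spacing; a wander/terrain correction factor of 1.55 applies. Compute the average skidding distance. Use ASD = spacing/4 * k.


Formula: ASD = (spacing / 4) * correction
Uncorrected distance = spacing / 4 = 392 / 4 = 98 m
ASD = 98 * 1.55 = 152 m

152


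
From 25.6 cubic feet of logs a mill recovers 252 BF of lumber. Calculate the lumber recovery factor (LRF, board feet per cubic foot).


Formula: LRF = Lumber Output (BF) / Log Input (ft^3)
LRF = 252 BF / 25.6 ft^3
LRF = 9.84 BF/ft^3

9.84


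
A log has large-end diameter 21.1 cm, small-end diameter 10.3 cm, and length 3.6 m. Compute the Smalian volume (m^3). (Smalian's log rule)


Smalian: V = (A1 + A2)/2 * L,  A = pi*(D/200)^2
A1 = pi*(21.1/200)^2 = 0.034967 m^2
A2 = pi*(10.3/200)^2 = 0.008332 m^2
V = (0.034967+0.008332)/2*3.6 = 0.0779 m^3

0.0779


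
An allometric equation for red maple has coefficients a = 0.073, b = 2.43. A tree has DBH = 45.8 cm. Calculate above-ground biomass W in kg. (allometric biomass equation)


Formula: W = a * DBH^b  (allometric power law)
DBH^b = 45.8^2.43 = 10861.8328
W = 0.073 * 10861.8328 = 792.9 kg

792.9


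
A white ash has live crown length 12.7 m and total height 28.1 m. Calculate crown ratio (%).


Formula: Crown Ratio = (Crown Length / Total Height) * 100
CR = (12.7 m / 28.1 m) * 100
CR = 0.452 * 100 = 45.2%

45.2


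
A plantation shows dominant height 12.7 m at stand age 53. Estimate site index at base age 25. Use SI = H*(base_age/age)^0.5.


Formula: SI = H_dom * (base_age / age)^0.5
Age ratio = 25 / 53 = 0.4717
sqrt(age_ratio) = 0.6868
SI = 12.7 * 0.6868 = 8.7 m

8.7


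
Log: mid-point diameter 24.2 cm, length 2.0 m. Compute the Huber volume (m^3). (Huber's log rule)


Huber: V = Am * L,  Am = pi*(Dm/200)^2
Am = pi*(24.2/200)^2 = 0.045996 m^2
V = 0.045996*2.0 = 0.092 m^3

0.092


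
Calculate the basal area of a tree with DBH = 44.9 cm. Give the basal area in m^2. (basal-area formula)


Formula: BA = pi * (DBH/2)^2 / 10000  (cm^2 to m^2)
Radius = DBH/2 = 44.9/2 = 22.45 cm
BA = pi * 22.45^2 / 10000
   = 1583.3706 cm^2 / 10000
   = 0.1583 m^2

0.1583


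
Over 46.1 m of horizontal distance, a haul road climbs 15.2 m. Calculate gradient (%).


Formula: Gradient = rise / run * 100
Gradient = 15.2 / 46.1 * 100 = 33.0%

33.0


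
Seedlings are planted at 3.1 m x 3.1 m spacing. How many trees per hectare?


Formula: TPH = 10000 m^2/ha / (spacing_x * spacing_y)
Area per tree = 3.1 m * 3.1 m = 9.61 m^2
TPH = 10000 / 9.61 = 1041 trees/ha

1041


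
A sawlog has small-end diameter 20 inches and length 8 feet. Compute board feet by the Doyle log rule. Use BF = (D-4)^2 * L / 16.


Doyle: BF = (D - 4)^2 * L / 16
Adjusted diameter = 20 - 4 = 16 in
(D-4)^2 = 16^2 = 256
BF = 256 * 8 / 16 = 128 BF

128


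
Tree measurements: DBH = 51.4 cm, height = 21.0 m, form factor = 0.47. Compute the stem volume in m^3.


Formula: V = pi * (DBH/200)^2 * H * ff
Radius = DBH/200 = 51.4/200 = 0.257 m
Radius^2 = 0.257^2 = 0.066049 m^2
V = pi * 0.066049 * 21.0 * 0.47
V = 2.048 m^3

2.048


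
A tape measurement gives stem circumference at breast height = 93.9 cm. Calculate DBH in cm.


Formula: DBH = C / pi
DBH = 93.9 / pi
pi = 3.14159...
DBH = 29.9 cm

29.9


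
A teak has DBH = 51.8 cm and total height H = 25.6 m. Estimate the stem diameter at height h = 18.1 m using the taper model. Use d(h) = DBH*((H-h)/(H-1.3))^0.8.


Taper: d(h) = DBH * ((H - h) / (H - 1.3))^0.8
Numerator = H - h = 25.6 - 18.1 = 7.5 m
Denominator = H - 1.3 = 25.6 - 1.3 = 24.3 m
Ratio = 7.5 / 24.3 = 0.30864
d = 51.8 * 0.30864^0.8 = 20.2 cm

20.2


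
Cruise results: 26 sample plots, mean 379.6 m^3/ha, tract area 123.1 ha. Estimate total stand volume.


Formula: Total Volume = Mean Volume per ha * Total Area
Total Volume = 379.6 m^3/ha * 123.1 ha
Total Volume = 46729 m^3

46729


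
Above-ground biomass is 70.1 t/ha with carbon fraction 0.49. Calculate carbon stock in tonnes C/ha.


Formula: Carbon Stock = Biomass * Carbon Fraction
C = 70.1 t/ha * 0.49
C = 34.3 t C/ha

34.3


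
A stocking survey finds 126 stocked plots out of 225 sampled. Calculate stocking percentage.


Formula: Stocking % = stocked plots / total plots * 100
Stocking = 126 / 225 * 100
Stocking = 0.56 * 100 = 56.0%

56.0


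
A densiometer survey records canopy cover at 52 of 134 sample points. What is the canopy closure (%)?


Formula: Canopy closure = covered points / total points * 100
Closure = 52 / 134 * 100
Closure = 0.3881 * 100 = 38.8%

38.8


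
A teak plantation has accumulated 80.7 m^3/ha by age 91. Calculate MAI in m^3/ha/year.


Formula: MAI = Total Volume / Stand Age
MAI = 80.7 m^3/ha / 91 years
MAI = 0.89 m^3/ha/year

0.89


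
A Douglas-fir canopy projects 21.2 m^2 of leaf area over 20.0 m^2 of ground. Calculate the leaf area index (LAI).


Formula: LAI = total leaf area / ground area  (dimensionless)
LAI = 21.2 m^2 / 20.0 m^2
LAI = 1.06

1.06


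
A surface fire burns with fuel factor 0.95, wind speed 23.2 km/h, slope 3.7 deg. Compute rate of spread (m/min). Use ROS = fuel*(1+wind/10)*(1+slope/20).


Formula: ROS = fuel * (1 + wind/10) * (1 + slope/20)
Wind factor = 1 + 23.2/10 = 3.32
Slope factor = 1 + 3.7/20 = 1.185
ROS = 0.95 * 3.32 * 1.185 = 3.74 m/min

3.74


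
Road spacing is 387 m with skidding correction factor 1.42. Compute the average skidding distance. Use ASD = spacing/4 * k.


Formula: ASD = (spacing / 4) * correction
Uncorrected distance = spacing / 4 = 387 / 4 = 96.75 m
ASD = 96.75 * 1.42 = 137 m

137


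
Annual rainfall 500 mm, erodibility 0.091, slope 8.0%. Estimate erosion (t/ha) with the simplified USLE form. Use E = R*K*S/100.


Formula: E = R * K * S / 100  (simplified USLE)
R * K = 500 * 0.091 = 45.5
E = 45.5 * 8.0 / 100 = 3.64 t/ha

3.64


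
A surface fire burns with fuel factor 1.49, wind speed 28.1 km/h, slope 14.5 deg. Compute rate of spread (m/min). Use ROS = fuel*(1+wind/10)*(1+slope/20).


Formula: ROS = fuel * (1 + wind/10) * (1 + slope/20)
Wind factor = 1 + 28.1/10 = 3.81
Slope factor = 1 + 14.5/20 = 1.725
ROS = 1.49 * 3.81 * 1.725 = 9.79 m/min

9.79


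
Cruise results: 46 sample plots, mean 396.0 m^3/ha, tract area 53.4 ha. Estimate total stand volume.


Formula: Total Volume = Mean Volume per ha * Total Area
Total Volume = 396.0 m^3/ha * 53.4 ha
Total Volume = 21146 m^3

21146


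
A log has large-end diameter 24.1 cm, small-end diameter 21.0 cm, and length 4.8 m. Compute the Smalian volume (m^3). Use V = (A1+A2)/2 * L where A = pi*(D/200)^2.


Smalian: V = (A1 + A2)/2 * L,  A = pi*(D/200)^2
A1 = pi*(24.1/200)^2 = 0.045617 m^2
A2 = pi*(21.0/200)^2 = 0.034636 m^2
V = (0.045617+0.034636)/2*4.8 = 0.1926 m^3

0.1926


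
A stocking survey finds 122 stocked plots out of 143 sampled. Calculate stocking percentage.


Formula: Stocking % = stocked plots / total plots * 100
Stocking = 122 / 143 * 100
Stocking = 0.8531 * 100 = 85.3%

85.3


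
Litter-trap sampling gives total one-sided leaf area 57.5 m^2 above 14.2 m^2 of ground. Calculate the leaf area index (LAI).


Formula: LAI = total leaf area / ground area  (dimensionless)
LAI = 57.5 m^2 / 14.2 m^2
LAI = 4.05

4.05


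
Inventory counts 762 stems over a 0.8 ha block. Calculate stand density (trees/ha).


Formula: Stand Density = N_trees / Area_ha
Density = 762 trees / 0.8 ha
Density = 953 trees/ha

953


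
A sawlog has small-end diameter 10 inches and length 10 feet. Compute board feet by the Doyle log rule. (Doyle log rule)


Doyle: BF = (D - 4)^2 * L / 16
Adjusted diameter = 10 - 4 = 6 in
(D-4)^2 = 6^2 = 36
BF = 36 * 10 / 16 = 23 BF

23


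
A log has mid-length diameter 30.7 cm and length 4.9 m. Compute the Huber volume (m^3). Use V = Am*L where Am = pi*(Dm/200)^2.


Huber: V = Am * L,  Am = pi*(Dm/200)^2
Am = pi*(30.7/200)^2 = 0.074023 m^2
V = 0.074023*4.9 = 0.3627 m^3

0.3627


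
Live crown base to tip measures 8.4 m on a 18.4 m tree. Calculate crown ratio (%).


Formula: Crown Ratio = (Crown Length / Total Height) * 100
CR = (8.4 m / 18.4 m) * 100
CR = 0.4565 * 100 = 45.7%

45.7


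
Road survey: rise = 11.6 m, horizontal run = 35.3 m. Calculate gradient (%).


Formula: Gradient = rise / run * 100
Gradient = 11.6 / 35.3 * 100 = 32.9%

32.9


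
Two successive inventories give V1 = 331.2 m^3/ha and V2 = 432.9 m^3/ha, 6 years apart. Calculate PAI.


Formula: PAI = (V_T2 - V_T1) / (T2 - T1)
Volume increment = 432.9 - 331.2 = 101.7 m^3/ha
PAI = 101.7 / 6 = 16.95 m^3/ha/year

16.95


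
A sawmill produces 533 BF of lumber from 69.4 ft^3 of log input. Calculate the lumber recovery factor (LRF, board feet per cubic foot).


Formula: LRF = Lumber Output (BF) / Log Input (ft^3)
LRF = 533 BF / 69.4 ft^3
LRF = 7.68 BF/ft^3

7.68


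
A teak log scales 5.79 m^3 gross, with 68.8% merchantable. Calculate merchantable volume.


Formula: MV = V_total * (merchantable_pct / 100)
Merchantable fraction = 68.8% / 100 = 0.688
MV = 5.79 m^3 * 0.688 = 3.984 m^3

3.984


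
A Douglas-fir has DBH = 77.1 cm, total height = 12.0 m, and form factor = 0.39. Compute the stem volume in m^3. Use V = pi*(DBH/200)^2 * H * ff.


Formula: V = pi * (DBH/200)^2 * H * ff
Radius = DBH/200 = 77.1/200 = 0.3855 m
Radius^2 = 0.3855^2 = 0.14861025 m^2
V = pi * 0.14861025 * 12.0 * 0.39
V = 2.185 m^3

2.185


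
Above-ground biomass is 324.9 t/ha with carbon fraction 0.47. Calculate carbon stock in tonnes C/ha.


Formula: Carbon Stock = Biomass * Carbon Fraction
C = 324.9 t/ha * 0.47
C = 152.7 t C/ha

152.7


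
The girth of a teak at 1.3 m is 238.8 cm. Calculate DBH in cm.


Formula: DBH = C / pi
DBH = 238.8 / pi
pi = 3.14159...
DBH = 76.0 cm

76.0


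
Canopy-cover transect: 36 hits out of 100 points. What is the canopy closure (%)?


Formula: Canopy closure = covered points / total points * 100
Closure = 36 / 100 * 100
Closure = 0.36 * 100 = 36.0%

36.0


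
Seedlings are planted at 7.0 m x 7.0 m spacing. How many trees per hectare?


Formula: TPH = 10000 m^2/ha / (spacing_x * spacing_y)
Area per tree = 7.0 m * 7.0 m = 49.0 m^2
TPH = 10000 / 49.0 = 204 trees/ha

204


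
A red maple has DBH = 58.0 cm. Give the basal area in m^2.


Formula: BA = pi * (DBH/2)^2 / 10000  (cm^2 to m^2)
Radius = DBH/2 = 58.0/2 = 29.0 cm
BA = pi * 29.0^2 / 10000
   = 2642.0794 cm^2 / 10000
   = 0.2642 m^2

0.2642


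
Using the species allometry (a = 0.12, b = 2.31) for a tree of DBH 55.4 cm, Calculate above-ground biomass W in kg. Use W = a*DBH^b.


Formula: W = a * DBH^b  (allometric power law)
DBH^b = 55.4^2.31 = 10653.874
W = 0.12 * 10653.874 = 1278.5 kg

1278.5


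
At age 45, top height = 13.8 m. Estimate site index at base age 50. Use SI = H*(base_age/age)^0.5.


Formula: SI = H_dom * (base_age / age)^0.5
Age ratio = 50 / 45 = 1.11111
sqrt(age_ratio) = 1.05409
SI = 13.8 * 1.05409 = 14.5 m

14.5


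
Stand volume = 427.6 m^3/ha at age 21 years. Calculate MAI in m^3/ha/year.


Formula: MAI = Total Volume / Stand Age
MAI = 427.6 m^3/ha / 21 years
MAI = 20.36 m^3/ha/year

20.36


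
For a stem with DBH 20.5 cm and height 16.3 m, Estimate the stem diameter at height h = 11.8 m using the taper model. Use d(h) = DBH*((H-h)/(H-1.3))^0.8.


Taper: d(h) = DBH * ((H - h) / (H - 1.3))^0.8
Numerator = H - h = 16.3 - 11.8 = 4.5 m
Denominator = H - 1.3 = 16.3 - 1.3 = 15.0 m
Ratio = 4.5 / 15.0 = 0.3
d = 20.5 * 0.3^0.8 = 7.8 cm

7.8


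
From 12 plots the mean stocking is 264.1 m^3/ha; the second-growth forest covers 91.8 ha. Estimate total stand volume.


Formula: Total Volume = Mean Volume per ha * Total Area
Total Volume = 264.1 m^3/ha * 91.8 ha
Total Volume = 24244 m^3

24244


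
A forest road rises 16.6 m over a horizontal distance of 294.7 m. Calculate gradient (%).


Formula: Gradient = rise / run * 100
Gradient = 16.6 / 294.7 * 100 = 5.6%

5.6


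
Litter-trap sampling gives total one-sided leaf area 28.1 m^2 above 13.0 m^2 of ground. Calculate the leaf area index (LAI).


Formula: LAI = total leaf area / ground area  (dimensionless)
LAI = 28.1 m^2 / 13.0 m^2
LAI = 2.16

2.16


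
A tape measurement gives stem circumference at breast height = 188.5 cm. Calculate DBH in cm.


Formula: DBH = C / pi
DBH = 188.5 / pi
pi = 3.14159...
DBH = 60.0 cm

60.0


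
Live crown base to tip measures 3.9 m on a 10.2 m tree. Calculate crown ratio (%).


Formula: Crown Ratio = (Crown Length / Total Height) * 100
CR = (3.9 m / 10.2 m) * 100
CR = 0.3824 * 100 = 38.2%

38.2


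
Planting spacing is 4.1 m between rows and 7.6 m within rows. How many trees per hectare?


Formula: TPH = 10000 m^2/ha / (spacing_x * spacing_y)
Area per tree = 4.1 m * 7.6 m = 31.16 m^2
TPH = 10000 / 31.16 = 321 trees/ha

321


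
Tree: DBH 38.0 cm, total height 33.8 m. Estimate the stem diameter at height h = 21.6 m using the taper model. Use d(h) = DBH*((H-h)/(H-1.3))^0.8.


Taper: d(h) = DBH * ((H - h) / (H - 1.3))^0.8
Numerator = H - h = 33.8 - 21.6 = 12.2 m
Denominator = H - 1.3 = 33.8 - 1.3 = 32.5 m
Ratio = 12.2 / 32.5 = 0.37538
d = 38.0 * 0.37538^0.8 = 17.4 cm

17.4


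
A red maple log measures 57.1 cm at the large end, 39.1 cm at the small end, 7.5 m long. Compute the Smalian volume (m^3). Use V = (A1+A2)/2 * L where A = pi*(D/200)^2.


Smalian: V = (A1 + A2)/2 * L,  A = pi*(D/200)^2
A1 = pi*(57.1/200)^2 = 0.256072 m^2
A2 = pi*(39.1/200)^2 = 0.120072 m^2
V = (0.256072+0.120072)/2*7.5 = 1.4105 m^3

1.4105


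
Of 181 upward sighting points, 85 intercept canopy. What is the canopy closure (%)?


Formula: Canopy closure = covered points / total points * 100
Closure = 85 / 181 * 100
Closure = 0.4696 * 100 = 47.0%

47.0


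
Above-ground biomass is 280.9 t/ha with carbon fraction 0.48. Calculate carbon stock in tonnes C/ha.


Formula: Carbon Stock = Biomass * Carbon Fraction
C = 280.9 t/ha * 0.48
C = 134.8 t C/ha

134.8


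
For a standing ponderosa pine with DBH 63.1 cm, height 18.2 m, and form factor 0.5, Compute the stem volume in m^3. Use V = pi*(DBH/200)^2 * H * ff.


Formula: V = pi * (DBH/200)^2 * H * ff
Radius = DBH/200 = 63.1/200 = 0.3155 m
Radius^2 = 0.3155^2 = 0.09954025 m^2
V = pi * 0.09954025 * 18.2 * 0.5
V = 2.846 m^3

2.846
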